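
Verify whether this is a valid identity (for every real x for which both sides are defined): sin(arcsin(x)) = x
Yes, this is an identity.

Claim: sin(arcsin(x)) = x.
Reasoning: For -1 ≤ x ≤ 1 (where arcsin is defined), arcsin(x) is by definition an angle whose sine equals x. Taking the sine of that angle returns x. (Note the other order, arcsin(sin x) = x, is NOT an identity.)
So the two sides agree for every real x for which both sides are defined.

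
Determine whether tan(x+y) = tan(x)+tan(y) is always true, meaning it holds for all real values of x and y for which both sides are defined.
Claim: tan(x+y) = tan(x)+tan(y).
Test a specific point where both sides are defined: x = -π/3, y = π/4.
LHS = tan(x+y) ≈ -0.2679
RHS = tan(x)+tan(y) ≈ -0.7321
Since -0.2679 ≠ -0.7321, the equation fails at this point, so it cannot hold for all real values of x and y for which both sides are defined.
The correct formula is tan(x+y) = (tan(x) + tan(y))/(1 - tan(x)tan(y)).

Conclusion: No, this is NOT an identity.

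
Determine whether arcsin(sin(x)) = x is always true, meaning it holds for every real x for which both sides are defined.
Claim: arcsin(sin(x)) = x.
Test a specific point where both sides are defined: x = 3π/4.
LHS = arcsin(sin(x)) ≈ 0.7854
RHS = x ≈ 2.3562
Since 0.7854 ≠ 2.3562, the equation fails at this point, so it cannot hold for every real x for which both sides are defined.
arcsin only returns values in [-π/2, π/2], so arcsin(sin(x)) = x holds only for x in that interval, not for all real x.

Conclusion: No, this is NOT an identity.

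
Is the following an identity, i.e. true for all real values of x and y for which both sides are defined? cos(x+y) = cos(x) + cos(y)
No, this is NOT an identity.

Claim: cos(x+y) = cos(x) + cos(y).
Test a specific point where both sides are defined: x = 2π/3, y = π/6.
LHS = cos(x+y) ≈ -0.8660
RHS = cos(x) + cos(y) ≈ 0.3660
Since -0.8660 ≠ 0.3660, the equation fails at this point, so it cannot hold for all real values of x and y for which both sides are defined.
The correct expansion is cos(x+y) = cos(x)cos(y) - sin(x)sin(y); cosine is not additive.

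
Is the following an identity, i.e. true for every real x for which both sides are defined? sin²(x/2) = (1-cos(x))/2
Claim: sin²(x/2) = (1-cos(x))/2.
Reasoning: Use cos(2θ) = 1 - 2sin²θ with θ = x/2: cos(x) = 1 - 2sin²(x/2). Solving for sin²(x/2) gives (1 - cos(x))/2.
So the two sides agree for every real x for which both sides are defined.

Conclusion: Yes, this is an identity.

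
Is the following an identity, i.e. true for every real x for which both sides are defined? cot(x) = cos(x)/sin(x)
Yes, this is an identity.

Claim: cot(x) = cos(x)/sin(x).
Reasoning: cot(x) is defined as 1/tan(x) = 1/(sin(x)/cos(x)) = cos(x)/sin(x), wherever sin(x) ≠ 0.
So the two sides agree for every real x for which both sides are defined.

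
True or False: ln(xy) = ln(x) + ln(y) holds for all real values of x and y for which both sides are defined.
Claim: ln(xy) = ln(x) + ln(y).
Reasoning: Both sides are simultaneously defined only when x, y > 0. Write x = e^p, y = e^q (p = ln x, q = ln y). Then xy = e^p · e^q = e^(p+q), so ln(xy) = p + q = ln(x) + ln(y).
So the two sides agree for all real values of x and y for which both sides are defined.

Conclusion: True.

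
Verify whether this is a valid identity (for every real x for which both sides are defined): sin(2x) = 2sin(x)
Claim: sin(2x) = 2sin(x).
Test a specific point where both sides are defined: x = -π/6.
LHS = sin(2x) ≈ -0.8660
RHS = 2sin(x) ≈ -1.0000
Since -0.8660 ≠ -1.0000, the equation fails at this point, so it cannot hold for every real x for which both sides are defined.
The correct double-angle formula is sin(2x) = 2sin(x)cos(x).

Conclusion: No, this is NOT an identity.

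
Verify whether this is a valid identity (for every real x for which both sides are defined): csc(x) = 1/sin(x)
Yes, this is an identity.

Claim: csc(x) = 1/sin(x).
Reasoning: csc(x) is by definition the reciprocal of sin(x), wherever sin(x) ≠ 0.
So the two sides agree for every real x for which both sides are defined.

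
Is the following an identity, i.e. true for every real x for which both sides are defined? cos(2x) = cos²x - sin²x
Yes, this is an identity.

Claim: cos(2x) = cos²x - sin²x.
Reasoning: Put y = x in the addition formula cos(x+y) = cos(x)cos(y) - sin(x)sin(y): cos(2x) = cos²x - sin²x.
So the two sides agree for every real x for which both sides are defined.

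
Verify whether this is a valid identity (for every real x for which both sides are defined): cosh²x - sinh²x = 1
Yes, this is an identity.

Claim: cosh²x - sinh²x = 1.
Reasoning: With cosh(x) = (e^x + e^-x)/2 and sinh(x) = (e^x - e^-x)/2: cosh²x = (e^(2x) + 2 + e^(-2x))/4 and sinh²x = (e^(2x) - 2 + e^(-2x))/4. Subtracting leaves 4/4 = 1.
So the two sides agree for every real x for which both sides are defined.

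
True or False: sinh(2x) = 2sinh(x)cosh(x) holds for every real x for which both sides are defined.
Claim: sinh(2x) = 2sinh(x)cosh(x).
Reasoning: 2sinh(x)cosh(x) = 2 · (e^x - e^-x)/2 · (e^x + e^-x)/2 = (e^(2x) - e^(-2x))/2 = sinh(2x).
So the two sides agree for every real x for which both sides are defined.

Conclusion: True.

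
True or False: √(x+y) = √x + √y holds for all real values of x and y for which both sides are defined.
Claim: √(x+y) = √x + √y.
Test a specific point where both sides are defined: x = 5, y = 4.
LHS = √(x+y) ≈ 3.0000
RHS = √x + √y ≈ 4.2361
Since 3.0000 ≠ 4.2361, the equation fails at this point, so it cannot hold for all real values of x and y for which both sides are defined.
Squaring the right side gives x + 2√(xy) + y, not x + y.

Conclusion: False.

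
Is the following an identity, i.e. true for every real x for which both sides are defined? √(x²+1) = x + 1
Claim: √(x²+1) = x + 1.
Test a specific point where both sides are defined: x = 5.
LHS = √(x²+1) ≈ 5.0990
RHS = x + 1 ≈ 6.0000
Since 5.0990 ≠ 6.0000, the equation fails at this point, so it cannot hold for every real x for which both sides are defined.
(x+1)² = x² + 2x + 1 ≠ x² + 1 unless x = 0.

Conclusion: No, this is NOT an identity.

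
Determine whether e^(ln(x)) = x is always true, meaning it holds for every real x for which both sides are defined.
Yes, this is an identity.

Claim: e^(ln(x)) = x.
Reasoning: For x > 0, ln(x) is by definition the exponent p such that e^p = x. Raising e to that exponent therefore returns x: e^(ln x) = x.
So the two sides agree for every real x for which both sides are defined.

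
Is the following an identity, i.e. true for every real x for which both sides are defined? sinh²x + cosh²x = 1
Claim: sinh²x + cosh²x = 1.
Test a specific point where both sides are defined: x = 1.
LHS = sinh²x + cosh²x ≈ 3.7622
RHS = 1 ≈ 1.0000
Since 3.7622 ≠ 1.0000, the equation fails at this point, so it cannot hold for every real x for which both sides are defined.
The correct hyperbolic identity is cosh²x - sinh²x = 1 (a difference); the sum sinh²x + cosh²x equals cosh(2x).

Conclusion: No, this is NOT an identity.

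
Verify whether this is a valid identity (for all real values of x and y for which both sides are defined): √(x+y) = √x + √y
No, this is NOT an identity.

Claim: √(x+y) = √x + √y.
Test a specific point where both sides are defined: x = 3, y = 3/2.
LHS = √(x+y) ≈ 2.1213
RHS = √x + √y ≈ 2.9568
Since 2.1213 ≠ 2.9568, the equation fails at this point, so it cannot hold for all real values of x and y for which both sides are defined.
Squaring the right side gives x + 2√(xy) + y, not x + y.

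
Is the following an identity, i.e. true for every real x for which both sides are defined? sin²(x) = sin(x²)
Claim: sin²(x) = sin(x²).
Test a specific point where both sides are defined: x = 2π/3.
LHS = sin²(x) ≈ 0.7500
RHS = sin(x²) ≈ -0.9474
Since 0.7500 ≠ -0.9474, the equation fails at this point, so it cannot hold for every real x for which both sides are defined.
sin²(x) means (sin x)², squaring the output; sin(x²) squares the input. These are different functions.

Conclusion: No, this is NOT an identity.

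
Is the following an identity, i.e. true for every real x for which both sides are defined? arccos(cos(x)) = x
No, this is NOT an identity.

Claim: arccos(cos(x)) = x.
Test a specific point where both sides are defined: x = -π/2.
LHS = arccos(cos(x)) ≈ 1.5708
RHS = x ≈ -1.5708
Since 1.5708 ≠ -1.5708, the equation fails at this point, so it cannot hold for every real x for which both sides are defined.
arccos only returns values in [0, π], so arccos(cos(x)) = x holds only for x in that interval, not for all real x.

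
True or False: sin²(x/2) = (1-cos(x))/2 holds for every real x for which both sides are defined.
True.

Claim: sin²(x/2) = (1-cos(x))/2.
Reasoning: Use cos(2θ) = 1 - 2sin²θ with θ = x/2: cos(x) = 1 - 2sin²(x/2). Solving for sin²(x/2) gives (1 - cos(x))/2.
So the two sides agree for every real x for which both sides are defined.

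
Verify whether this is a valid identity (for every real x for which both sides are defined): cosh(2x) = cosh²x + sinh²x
Yes, this is an identity.

Claim: cosh(2x) = cosh²x + sinh²x.
Reasoning: cosh²x = (e^(2x) + 2 + e^(-2x))/4 and sinh²x = (e^(2x) - 2 + e^(-2x))/4. Adding gives (2e^(2x) + 2e^(-2x))/4 = (e^(2x) + e^(-2x))/2 = cosh(2x).
So the two sides agree for every real x for which both sides are defined.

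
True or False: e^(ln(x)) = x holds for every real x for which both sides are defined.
Claim: e^(ln(x)) = x.
Reasoning: For x > 0, ln(x) is by definition the exponent p such that e^p = x. Raising e to that exponent therefore returns x: e^(ln x) = x.
So the two sides agree for every real x for which both sides are defined.

Conclusion: True.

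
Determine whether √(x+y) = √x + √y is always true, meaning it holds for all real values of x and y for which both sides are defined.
No, this is NOT an identity.

Claim: √(x+y) = √x + √y.
Test a specific point where both sides are defined: x = 3/2, y = 3/2.
LHS = √(x+y) ≈ 1.7321
RHS = √x + √y ≈ 2.4495
Since 1.7321 ≠ 2.4495, the equation fails at this point, so it cannot hold for all real values of x and y for which both sides are defined.
Squaring the right side gives x + 2√(xy) + y, not x + y.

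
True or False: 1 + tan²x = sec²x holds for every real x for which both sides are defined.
Claim: 1 + tan²x = sec²x.
Reasoning: Start from sin²x + cos²x = 1 and divide every term by cos²x (allowed wherever tan x and sec x are defined): tan²x + 1 = 1/cos²x = sec²x.
So the two sides agree for every real x for which both sides are defined.

Conclusion: True.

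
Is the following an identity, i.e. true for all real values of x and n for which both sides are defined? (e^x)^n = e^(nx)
Claim: (e^x)^n = e^(nx).
Reasoning: e^x is a positive real number, and for a positive base B and real exponent n, B^n = e^(n·ln B). With B = e^x, ln B = x, so (e^x)^n = e^(n·x).
So the two sides agree for all real values of x and n for which both sides are defined.

Conclusion: Yes, this is an identity.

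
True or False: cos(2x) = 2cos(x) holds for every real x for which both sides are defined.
False.

Claim: cos(2x) = 2cos(x).
Test a specific point where both sides are defined: x = -π/6.
LHS = cos(2x) ≈ 0.5000
RHS = 2cos(x) ≈ 1.7321
Since 0.5000 ≠ 1.7321, the equation fails at this point, so it cannot hold for every real x for which both sides are defined.
The correct double-angle formula is cos(2x) = cos²x - sin²x.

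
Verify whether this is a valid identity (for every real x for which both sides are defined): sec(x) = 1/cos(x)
Yes, this is an identity.

Claim: sec(x) = 1/cos(x).
Reasoning: sec(x) is by definition the reciprocal of cos(x), wherever cos(x) ≠ 0.
So the two sides agree for every real x for which both sides are defined.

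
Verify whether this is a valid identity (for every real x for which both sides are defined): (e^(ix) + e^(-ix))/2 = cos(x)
Yes, this is an identity.

Claim: (e^(ix) + e^(-ix))/2 = cos(x).
Reasoning: By Euler's formula e^(ix) = cos(x) + i·sin(x) and e^(-ix) = cos(x) - i·sin(x). Adding cancels the sine terms: e^(ix) + e^(-ix) = 2cos(x); divide by 2.
So the two sides agree for every real x for which both sides are defined.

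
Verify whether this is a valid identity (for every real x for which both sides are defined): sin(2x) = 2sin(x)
No, this is NOT an identity.

Claim: sin(2x) = 2sin(x).
Test a specific point where both sides are defined: x = π/2.
LHS = sin(2x) ≈ 0.0000
RHS = 2sin(x) ≈ 2.0000
Since 0.0000 ≠ 2.0000, the equation fails at this point, so it cannot hold for every real x for which both sides are defined.
The correct double-angle formula is sin(2x) = 2sin(x)cos(x).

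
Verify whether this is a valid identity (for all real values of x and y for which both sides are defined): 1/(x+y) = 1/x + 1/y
No, this is NOT an identity.

Claim: 1/(x+y) = 1/x + 1/y.
Test a specific point where both sides are defined: x = -1, y = -1.
LHS = 1/(x+y) ≈ -0.5000
RHS = 1/x + 1/y ≈ -2.0000
Since -0.5000 ≠ -2.0000, the equation fails at this point, so it cannot hold for all real values of x and y for which both sides are defined.
1/x + 1/y = (x+y)/(xy), which is not 1/(x+y).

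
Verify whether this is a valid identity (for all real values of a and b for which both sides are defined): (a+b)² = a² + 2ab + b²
Claim: (a+b)² = a² + 2ab + b².
Reasoning: Expand: (a+b)² = (a+b)(a+b) = a·a + a·b + b·a + b·b = a² + 2ab + b².
So the two sides agree for all real values of a and b for which both sides are defined.

Conclusion: Yes, this is an identity.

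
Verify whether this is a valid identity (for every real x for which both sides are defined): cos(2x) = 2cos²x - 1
Claim: cos(2x) = 2cos²x - 1.
Reasoning: cos(2x) = cos²x - sin²x. Replace sin²x by 1 - cos²x: cos²x - (1 - cos²x) = 2cos²x - 1.
So the two sides agree for every real x for which both sides are defined.

Conclusion: Yes, this is an identity.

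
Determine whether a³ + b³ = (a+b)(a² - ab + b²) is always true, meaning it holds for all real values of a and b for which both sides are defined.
Claim: a³ + b³ = (a+b)(a² - ab + b²).
Reasoning: Expand the right side: (a+b)(a² - ab + b²) = a³ - a²b + ab² + a²b - ab² + b³ = a³ + b³ (the middle terms cancel in pairs).
So the two sides agree for all real values of a and b for which both sides are defined.

Conclusion: Yes, this is an identity.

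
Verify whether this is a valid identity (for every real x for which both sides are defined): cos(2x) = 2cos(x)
Claim: cos(2x) = 2cos(x).
Test a specific point where both sides are defined: x = -π/6.
LHS = cos(2x) ≈ 0.5000
RHS = 2cos(x) ≈ 1.7321
Since 0.5000 ≠ 1.7321, the equation fails at this point, so it cannot hold for every real x for which both sides are defined.
The correct double-angle formula is cos(2x) = cos²x - sin²x.

Conclusion: No, this is NOT an identity.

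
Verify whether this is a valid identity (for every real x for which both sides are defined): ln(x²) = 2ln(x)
Yes, this is an identity.

Claim: ln(x²) = 2ln(x).
Reasoning: The right side requires x > 0. For x > 0, x² = (e^(ln x))² = e^(2ln x), so ln(x²) = 2ln(x). (For x < 0 the right side is undefined, so those values are outside the claim.)
So the two sides agree for every real x for which both sides are defined.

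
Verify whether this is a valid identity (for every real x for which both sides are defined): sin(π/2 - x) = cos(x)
Claim: sin(π/2 - x) = cos(x).
Reasoning: Use sin(u - v) = sin(u)cos(v) - cos(u)sin(v) with u = π/2, v = x: sin(π/2)cos(x) - cos(π/2)sin(x) = 1·cos(x) - 0·sin(x) = cos(x).
So the two sides agree for every real x for which both sides are defined.

Conclusion: Yes, this is an identity.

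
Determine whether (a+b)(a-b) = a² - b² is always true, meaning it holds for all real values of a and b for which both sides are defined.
Claim: (a+b)(a-b) = a² - b².
Reasoning: Expand: (a+b)(a-b) = a² - ab + ba - b² = a² - b² (the cross terms cancel).
So the two sides agree for all real values of a and b for which both sides are defined.

Conclusion: Yes, this is an identity.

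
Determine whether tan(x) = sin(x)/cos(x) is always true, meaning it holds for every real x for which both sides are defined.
Claim: tan(x) = sin(x)/cos(x).
Reasoning: For an angle x whose terminal point on the unit circle is (cos x, sin x), tan(x) is defined as the ratio (second coordinate)/(first coordinate) = sin(x)/cos(x), wherever cos(x) ≠ 0.
So the two sides agree for every real x for which both sides are defined.

Conclusion: Yes, this is an identity.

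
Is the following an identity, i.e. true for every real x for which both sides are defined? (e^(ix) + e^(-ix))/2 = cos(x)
Claim: (e^(ix) + e^(-ix))/2 = cos(x).
Reasoning: By Euler's formula e^(ix) = cos(x) + i·sin(x) and e^(-ix) = cos(x) - i·sin(x). Adding cancels the sine terms: e^(ix) + e^(-ix) = 2cos(x); divide by 2.
So the two sides agree for every real x for which both sides are defined.

Conclusion: Yes, this is an identity.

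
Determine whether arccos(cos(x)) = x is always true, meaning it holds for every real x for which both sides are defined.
Claim: arccos(cos(x)) = x.
Test a specific point where both sides are defined: x = -π/4.
LHS = arccos(cos(x)) ≈ 0.7854
RHS = x ≈ -0.7854
Since 0.7854 ≠ -0.7854, the equation fails at this point, so it cannot hold for every real x for which both sides are defined.
arccos only returns values in [0, π], so arccos(cos(x)) = x holds only for x in that interval, not for all real x.

Conclusion: No, this is NOT an identity.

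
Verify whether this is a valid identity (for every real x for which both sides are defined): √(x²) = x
No, this is NOT an identity.

Claim: √(x²) = x.
Test a specific point where both sides are defined: x = -1.
LHS = √(x²) ≈ 1.0000
RHS = x ≈ -1.0000
Since 1.0000 ≠ -1.0000, the equation fails at this point, so it cannot hold for every real x for which both sides are defined.
√(x²) = |x|, which differs from x whenever x < 0 (both sides are defined for every real x).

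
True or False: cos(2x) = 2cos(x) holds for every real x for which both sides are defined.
Claim: cos(2x) = 2cos(x).
Test a specific point where both sides are defined: x = π/6.
LHS = cos(2x) ≈ 0.5000
RHS = 2cos(x) ≈ 1.7321
Since 0.5000 ≠ 1.7321, the equation fails at this point, so it cannot hold for every real x for which both sides are defined.
The correct double-angle formula is cos(2x) = cos²x - sin²x.

Conclusion: False.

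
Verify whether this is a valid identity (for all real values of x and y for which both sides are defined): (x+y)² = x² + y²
Claim: (x+y)² = x² + y².
Test a specific point where both sides are defined: x = -1, y = 2.
LHS = (x+y)² ≈ 1.0000
RHS = x² + y² ≈ 5.0000
Since 1.0000 ≠ 5.0000, the equation fails at this point, so it cannot hold for all real values of x and y for which both sides are defined.
The correct expansion is (x+y)² = x² + 2xy + y²; the cross term 2xy is missing.

Conclusion: No, this is NOT an identity.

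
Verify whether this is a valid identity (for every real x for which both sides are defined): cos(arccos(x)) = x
Claim: cos(arccos(x)) = x.
Reasoning: For -1 ≤ x ≤ 1 (where arccos is defined), arccos(x) is by definition an angle whose cosine equals x. Taking the cosine of that angle returns x. (Note the other order, arccos(cos x) = x, is NOT an identity.)
So the two sides agree for every real x for which both sides are defined.

Conclusion: Yes, this is an identity.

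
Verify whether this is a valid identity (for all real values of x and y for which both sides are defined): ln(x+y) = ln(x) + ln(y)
Claim: ln(x+y) = ln(x) + ln(y).
Test a specific point where both sides are defined: x = 4, y = 1.
LHS = ln(x+y) ≈ 1.6094
RHS = ln(x) + ln(y) ≈ 1.3863
Since 1.6094 ≠ 1.3863, the equation fails at this point, so it cannot hold for all real values of x and y for which both sides are defined.
ln(x) + ln(y) = ln(xy), not ln(x+y).

Conclusion: No, this is NOT an identity.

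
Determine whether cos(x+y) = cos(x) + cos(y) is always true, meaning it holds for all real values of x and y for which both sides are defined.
Claim: cos(x+y) = cos(x) + cos(y).
Test a specific point where both sides are defined: x = 2π/3, y = 2π/3.
LHS = cos(x+y) ≈ -0.5000
RHS = cos(x) + cos(y) ≈ -1.0000
Since -0.5000 ≠ -1.0000, the equation fails at this point, so it cannot hold for all real values of x and y for which both sides are defined.
The correct expansion is cos(x+y) = cos(x)cos(y) - sin(x)sin(y); cosine is not additive.

Conclusion: No, this is NOT an identity.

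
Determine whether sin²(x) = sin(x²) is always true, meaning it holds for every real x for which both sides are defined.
No, this is NOT an identity.

Claim: sin²(x) = sin(x²).
Test a specific point where both sides are defined: x = -π/4.
LHS = sin²(x) ≈ 0.5000
RHS = sin(x²) ≈ 0.5785
Since 0.5000 ≠ 0.5785, the equation fails at this point, so it cannot hold for every real x for which both sides are defined.
sin²(x) means (sin x)², squaring the output; sin(x²) squares the input. These are different functions.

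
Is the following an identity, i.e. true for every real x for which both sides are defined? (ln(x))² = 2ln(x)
No, this is NOT an identity.

Claim: (ln(x))² = 2ln(x).
Test a specific point where both sides are defined: x = 3/2.
LHS = (ln(x))² ≈ 0.1644
RHS = 2ln(x) ≈ 0.8109
Since 0.1644 ≠ 0.8109, the equation fails at this point, so it cannot hold for every real x for which both sides are defined.
2ln(x) equals ln(x²), which is not the same as (ln x)².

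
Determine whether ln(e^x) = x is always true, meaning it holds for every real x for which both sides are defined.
Yes, this is an identity.

Claim: ln(e^x) = x.
Reasoning: ln is the inverse of the exponential: ln(e^x) asks for the exponent p with e^p = e^x, and since e^p is one-to-one that exponent is p = x.
So the two sides agree for every real x for which both sides are defined.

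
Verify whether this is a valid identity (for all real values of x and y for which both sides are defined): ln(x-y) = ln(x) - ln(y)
Claim: ln(x-y) = ln(x) - ln(y).
Test a specific point where both sides are defined: x = 3, y = 3/2.
LHS = ln(x-y) ≈ 0.4055
RHS = ln(x) - ln(y) ≈ 0.6931
Since 0.4055 ≠ 0.6931, the equation fails at this point, so it cannot hold for all real values of x and y for which both sides are defined.
ln(x) - ln(y) = ln(x/y), not ln(x-y).

Conclusion: No, this is NOT an identity.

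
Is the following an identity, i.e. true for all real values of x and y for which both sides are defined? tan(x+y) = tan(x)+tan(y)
No, this is NOT an identity.

Claim: tan(x+y) = tan(x)+tan(y).
Test a specific point where both sides are defined: x = π/4, y = 2π/3.
LHS = tan(x+y) ≈ -0.2679
RHS = tan(x)+tan(y) ≈ -0.7321
Since -0.2679 ≠ -0.7321, the equation fails at this point, so it cannot hold for all real values of x and y for which both sides are defined.
The correct formula is tan(x+y) = (tan(x) + tan(y))/(1 - tan(x)tan(y)).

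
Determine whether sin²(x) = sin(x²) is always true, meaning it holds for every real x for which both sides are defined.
Claim: sin²(x) = sin(x²).
Test a specific point where both sides are defined: x = 3π/4.
LHS = sin²(x) ≈ 0.5000
RHS = sin(x²) ≈ -0.6680
Since 0.5000 ≠ -0.6680, the equation fails at this point, so it cannot hold for every real x for which both sides are defined.
sin²(x) means (sin x)², squaring the output; sin(x²) squares the input. These are different functions.

Conclusion: No, this is NOT an identity.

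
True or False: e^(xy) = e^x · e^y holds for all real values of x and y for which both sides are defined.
False.

Claim: e^(xy) = e^x · e^y.
Test a specific point where both sides are defined: x = -1, y = -3.
LHS = e^(xy) ≈ 20.0855
RHS = e^x · e^y ≈ 0.0183
Since 20.0855 ≠ 0.0183, the equation fails at this point, so it cannot hold for all real values of x and y for which both sides are defined.
e^x · e^y = e^(x+y), not e^(xy).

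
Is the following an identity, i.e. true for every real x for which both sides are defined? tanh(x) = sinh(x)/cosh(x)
Claim: tanh(x) = sinh(x)/cosh(x).
Reasoning: tanh(x) is defined as sinh(x)/cosh(x) = (e^x - e^-x)/(e^x + e^-x); cosh(x) ≥ 1 is never zero, so this holds for every real x.
So the two sides agree for every real x for which both sides are defined.

Conclusion: Yes, this is an identity.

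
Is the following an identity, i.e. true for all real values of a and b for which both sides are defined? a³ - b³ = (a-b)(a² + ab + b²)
Claim: a³ - b³ = (a-b)(a² + ab + b²).
Reasoning: Expand the right side: (a-b)(a² + ab + b²) = a³ + a²b + ab² - a²b - ab² - b³ = a³ - b³ (the middle terms cancel in pairs).
So the two sides agree for all real values of a and b for which both sides are defined.

Conclusion: Yes, this is an identity.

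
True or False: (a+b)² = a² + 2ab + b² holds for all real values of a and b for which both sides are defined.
Claim: (a+b)² = a² + 2ab + b².
Reasoning: Expand: (a+b)² = (a+b)(a+b) = a·a + a·b + b·a + b·b = a² + 2ab + b².
So the two sides agree for all real values of a and b for which both sides are defined.

Conclusion: True.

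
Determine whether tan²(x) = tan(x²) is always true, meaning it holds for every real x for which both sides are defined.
No, this is NOT an identity.

Claim: tan²(x) = tan(x²).
Test a specific point where both sides are defined: x = 3π/4.
LHS = tan²(x) ≈ 1.0000
RHS = tan(x²) ≈ -0.8977
Since 1.0000 ≠ -0.8977, the equation fails at this point, so it cannot hold for every real x for which both sides are defined.
tan²(x) means (tan x)², squaring the output; tan(x²) squares the input. These are different functions.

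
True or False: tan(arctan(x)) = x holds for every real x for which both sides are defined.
Claim: tan(arctan(x)) = x.
Reasoning: For every real x, arctan(x) is by definition the angle in (-π/2, π/2) whose tangent equals x. Taking the tangent of that angle returns x.
So the two sides agree for every real x for which both sides are defined.

Conclusion: True.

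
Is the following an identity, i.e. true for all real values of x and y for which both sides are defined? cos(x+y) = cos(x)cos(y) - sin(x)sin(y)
Claim: cos(x+y) = cos(x)cos(y) - sin(x)sin(y).
Reasoning: By Euler's formula e^(i(x+y)) = e^(ix)·e^(iy) = (cos x + i·sin x)(cos y + i·sin y). The real part of the left side is cos(x+y); the real part of the product is cos(x)cos(y) - sin(x)sin(y) (since i·i = -1).
So the two sides agree for all real values of x and y for which both sides are defined.

Conclusion: Yes, this is an identity.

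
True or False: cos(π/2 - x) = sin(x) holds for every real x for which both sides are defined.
Claim: cos(π/2 - x) = sin(x).
Reasoning: Use cos(u - v) = cos(u)cos(v) + sin(u)sin(v) with u = π/2, v = x: cos(π/2)cos(x) + sin(π/2)sin(x) = 0·cos(x) + 1·sin(x) = sin(x).
So the two sides agree for every real x for which both sides are defined.

Conclusion: True.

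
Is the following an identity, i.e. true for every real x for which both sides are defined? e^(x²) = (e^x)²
No, this is NOT an identity.

Claim: e^(x²) = (e^x)².
Test a specific point where both sides are defined: x = -2.
LHS = e^(x²) ≈ 54.5982
RHS = (e^x)² ≈ 0.0183
Since 54.5982 ≠ 0.0183, the equation fails at this point, so it cannot hold for every real x for which both sides are defined.
(e^x)² = e^(2x), and 2x ≠ x² in general.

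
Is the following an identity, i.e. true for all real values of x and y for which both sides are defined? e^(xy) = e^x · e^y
Claim: e^(xy) = e^x · e^y.
Test a specific point where both sides are defined: x = -2, y = 5.
LHS = e^(xy) ≈ 0.0000
RHS = e^x · e^y ≈ 20.0855
Since 0.0000 ≠ 20.0855, the equation fails at this point, so it cannot hold for all real values of x and y for which both sides are defined.
e^x · e^y = e^(x+y), not e^(xy).

Conclusion: No, this is NOT an identity.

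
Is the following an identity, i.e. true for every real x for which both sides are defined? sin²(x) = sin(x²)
Claim: sin²(x) = sin(x²).
Test a specific point where both sides are defined: x = -π/6.
LHS = sin²(x) ≈ 0.2500
RHS = sin(x²) ≈ 0.2707
Since 0.2500 ≠ 0.2707, the equation fails at this point, so it cannot hold for every real x for which both sides are defined.
sin²(x) means (sin x)², squaring the output; sin(x²) squares the input. These are different functions.

Conclusion: No, this is NOT an identity.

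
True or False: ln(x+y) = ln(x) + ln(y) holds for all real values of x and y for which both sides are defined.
Claim: ln(x+y) = ln(x) + ln(y).
Test a specific point where both sides are defined: x = 3/2, y = 1.
LHS = ln(x+y) ≈ 0.9163
RHS = ln(x) + ln(y) ≈ 0.4055
Since 0.9163 ≠ 0.4055, the equation fails at this point, so it cannot hold for all real values of x and y for which both sides are defined.
ln(x) + ln(y) = ln(xy), not ln(x+y).

Conclusion: False.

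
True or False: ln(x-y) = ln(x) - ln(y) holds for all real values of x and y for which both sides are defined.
False.

Claim: ln(x-y) = ln(x) - ln(y).
Test a specific point where both sides are defined: x = 4, y = 1.
LHS = ln(x-y) ≈ 1.0986
RHS = ln(x) - ln(y) ≈ 1.3863
Since 1.0986 ≠ 1.3863, the equation fails at this point, so it cannot hold for all real values of x and y for which both sides are defined.
ln(x) - ln(y) = ln(x/y), not ln(x-y).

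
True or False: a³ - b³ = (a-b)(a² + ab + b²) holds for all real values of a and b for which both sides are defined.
True.

Claim: a³ - b³ = (a-b)(a² + ab + b²).
Reasoning: Expand the right side: (a-b)(a² + ab + b²) = a³ + a²b + ab² - a²b - ab² - b³ = a³ - b³ (the middle terms cancel in pairs).
So the two sides agree for all real values of a and b for which both sides are defined.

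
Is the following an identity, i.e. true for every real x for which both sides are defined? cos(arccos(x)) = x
Yes, this is an identity.

Claim: cos(arccos(x)) = x.
Reasoning: For -1 ≤ x ≤ 1 (where arccos is defined), arccos(x) is by definition an angle whose cosine equals x. Taking the cosine of that angle returns x. (Note the other order, arccos(cos x) = x, is NOT an identity.)
So the two sides agree for every real x for which both sides are defined.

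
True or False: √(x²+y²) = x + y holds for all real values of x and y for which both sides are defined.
Claim: √(x²+y²) = x + y.
Test a specific point where both sides are defined: x = 5, y = 4.
LHS = √(x²+y²) ≈ 6.4031
RHS = x + y ≈ 9.0000
Since 6.4031 ≠ 9.0000, the equation fails at this point, so it cannot hold for all real values of x and y for which both sides are defined.
(x+y)² = x² + 2xy + y², not x² + y², so the square root does not split this way.

Conclusion: False.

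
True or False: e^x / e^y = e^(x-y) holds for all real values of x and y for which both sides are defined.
Claim: e^x / e^y = e^(x-y).
Reasoning: 1/e^y = e^(-y), so e^x / e^y = e^x · e^(-y) = e^(x + (-y)) = e^(x-y) by the product rule for exponents.
So the two sides agree for all real values of x and y for which both sides are defined.

Conclusion: True.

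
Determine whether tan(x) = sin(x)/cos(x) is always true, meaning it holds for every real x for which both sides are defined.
Claim: tan(x) = sin(x)/cos(x).
Reasoning: For an angle x whose terminal point on the unit circle is (cos x, sin x), tan(x) is defined as the ratio (second coordinate)/(first coordinate) = sin(x)/cos(x), wherever cos(x) ≠ 0.
So the two sides agree for every real x for which both sides are defined.

Conclusion: Yes, this is an identity.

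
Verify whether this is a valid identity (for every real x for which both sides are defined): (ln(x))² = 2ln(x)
No, this is NOT an identity.

Claim: (ln(x))² = 2ln(x).
Test a specific point where both sides are defined: x = 5.
LHS = (ln(x))² ≈ 2.5903
RHS = 2ln(x) ≈ 3.2189
Since 2.5903 ≠ 3.2189, the equation fails at this point, so it cannot hold for every real x for which both sides are defined.
2ln(x) equals ln(x²), which is not the same as (ln x)².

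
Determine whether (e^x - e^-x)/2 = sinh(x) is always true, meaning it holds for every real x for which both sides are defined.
Yes, this is an identity.

Claim: (e^x - e^-x)/2 = sinh(x).
Reasoning: This is exactly the definition of the hyperbolic sine: sinh(x) := (e^x - e^-x)/2.
So the two sides agree for every real x for which both sides are defined.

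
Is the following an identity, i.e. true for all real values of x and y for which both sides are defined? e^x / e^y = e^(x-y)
Claim: e^x / e^y = e^(x-y).
Reasoning: 1/e^y = e^(-y), so e^x / e^y = e^x · e^(-y) = e^(x + (-y)) = e^(x-y) by the product rule for exponents.
So the two sides agree for all real values of x and y for which both sides are defined.

Conclusion: Yes, this is an identity.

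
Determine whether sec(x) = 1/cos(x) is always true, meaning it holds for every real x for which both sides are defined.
Yes, this is an identity.

Claim: sec(x) = 1/cos(x).
Reasoning: sec(x) is by definition the reciprocal of cos(x), wherever cos(x) ≠ 0.
So the two sides agree for every real x for which both sides are defined.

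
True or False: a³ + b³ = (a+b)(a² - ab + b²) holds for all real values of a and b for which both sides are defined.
Claim: a³ + b³ = (a+b)(a² - ab + b²).
Reasoning: Expand the right side: (a+b)(a² - ab + b²) = a³ - a²b + ab² + a²b - ab² + b³ = a³ + b³ (the middle terms cancel in pairs).
So the two sides agree for all real values of a and b for which both sides are defined.

Conclusion: True.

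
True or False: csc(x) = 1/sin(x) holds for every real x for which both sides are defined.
True.

Claim: csc(x) = 1/sin(x).
Reasoning: csc(x) is by definition the reciprocal of sin(x), wherever sin(x) ≠ 0.
So the two sides agree for every real x for which both sides are defined.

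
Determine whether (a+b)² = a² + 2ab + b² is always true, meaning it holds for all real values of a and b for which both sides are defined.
Claim: (a+b)² = a² + 2ab + b².
Reasoning: Expand: (a+b)² = (a+b)(a+b) = a·a + a·b + b·a + b·b = a² + 2ab + b².
So the two sides agree for all real values of a and b for which both sides are defined.

Conclusion: Yes, this is an identity.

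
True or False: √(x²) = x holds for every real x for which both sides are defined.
Claim: √(x²) = x.
Test a specific point where both sides are defined: x = -1.
LHS = √(x²) ≈ 1.0000
RHS = x ≈ -1.0000
Since 1.0000 ≠ -1.0000, the equation fails at this point, so it cannot hold for every real x for which both sides are defined.
√(x²) = |x|, which differs from x whenever x < 0 (both sides are defined for every real x).

Conclusion: False.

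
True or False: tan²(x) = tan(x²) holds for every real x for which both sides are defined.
False.

Claim: tan²(x) = tan(x²).
Test a specific point where both sides are defined: x = -π/6.
LHS = tan²(x) ≈ 0.3333
RHS = tan(x²) ≈ 0.2812
Since 0.3333 ≠ 0.2812, the equation fails at this point, so it cannot hold for every real x for which both sides are defined.
tan²(x) means (tan x)², squaring the output; tan(x²) squares the input. These are different functions.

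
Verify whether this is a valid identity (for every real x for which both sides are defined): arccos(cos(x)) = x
Claim: arccos(cos(x)) = x.
Test a specific point where both sides are defined: x = -π/4.
LHS = arccos(cos(x)) ≈ 0.7854
RHS = x ≈ -0.7854
Since 0.7854 ≠ -0.7854, the equation fails at this point, so it cannot hold for every real x for which both sides are defined.
arccos only returns values in [0, π], so arccos(cos(x)) = x holds only for x in that interval, not for all real x.

Conclusion: No, this is NOT an identity.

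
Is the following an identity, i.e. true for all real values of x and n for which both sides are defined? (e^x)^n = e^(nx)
Claim: (e^x)^n = e^(nx).
Reasoning: e^x is a positive real number, and for a positive base B and real exponent n, B^n = e^(n·ln B). With B = e^x, ln B = x, so (e^x)^n = e^(n·x).
So the two sides agree for all real values of x and n for which both sides are defined.

Conclusion: Yes, this is an identity.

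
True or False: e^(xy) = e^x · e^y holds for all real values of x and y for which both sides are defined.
Claim: e^(xy) = e^x · e^y.
Test a specific point where both sides are defined: x = 1/2, y = -3.
LHS = e^(xy) ≈ 0.2231
RHS = e^x · e^y ≈ 0.0821
Since 0.2231 ≠ 0.0821, the equation fails at this point, so it cannot hold for all real values of x and y for which both sides are defined.
e^x · e^y = e^(x+y), not e^(xy).

Conclusion: False.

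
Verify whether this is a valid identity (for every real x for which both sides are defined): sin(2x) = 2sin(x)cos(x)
Yes, this is an identity.

Claim: sin(2x) = 2sin(x)cos(x).
Reasoning: Put y = x in the addition formula sin(x+y) = sin(x)cos(y) + cos(x)sin(y): sin(2x) = sin(x)cos(x) + cos(x)sin(x) = 2sin(x)cos(x).
So the two sides agree for every real x for which both sides are defined.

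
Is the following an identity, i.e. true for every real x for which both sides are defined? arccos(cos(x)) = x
Claim: arccos(cos(x)) = x.
Test a specific point where both sides are defined: x = -π/4.
LHS = arccos(cos(x)) ≈ 0.7854
RHS = x ≈ -0.7854
Since 0.7854 ≠ -0.7854, the equation fails at this point, so it cannot hold for every real x for which both sides are defined.
arccos only returns values in [0, π], so arccos(cos(x)) = x holds only for x in that interval, not for all real x.

Conclusion: No, this is NOT an identity.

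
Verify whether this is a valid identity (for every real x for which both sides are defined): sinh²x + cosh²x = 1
No, this is NOT an identity.

Claim: sinh²x + cosh²x = 1.
Test a specific point where both sides are defined: x = 3/2.
LHS = sinh²x + cosh²x ≈ 10.0677
RHS = 1 ≈ 1.0000
Since 10.0677 ≠ 1.0000, the equation fails at this point, so it cannot hold for every real x for which both sides are defined.
The correct hyperbolic identity is cosh²x - sinh²x = 1 (a difference); the sum sinh²x + cosh²x equals cosh(2x).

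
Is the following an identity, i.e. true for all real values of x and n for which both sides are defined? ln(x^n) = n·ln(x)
Yes, this is an identity.

Claim: ln(x^n) = n·ln(x).
Reasoning: The right side requires x > 0. For x > 0, x^n = (e^(ln x))^n = e^(n·ln x), so taking ln of both sides gives ln(x^n) = n·ln(x).
So the two sides agree for all real values of x and n for which both sides are defined.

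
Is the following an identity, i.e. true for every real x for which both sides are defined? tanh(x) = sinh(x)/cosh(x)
Yes, this is an identity.

Claim: tanh(x) = sinh(x)/cosh(x).
Reasoning: tanh(x) is defined as sinh(x)/cosh(x) = (e^x - e^-x)/(e^x + e^-x); cosh(x) ≥ 1 is never zero, so this holds for every real x.
So the two sides agree for every real x for which both sides are defined.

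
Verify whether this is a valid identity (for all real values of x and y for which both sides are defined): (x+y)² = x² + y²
No, this is NOT an identity.

Claim: (x+y)² = x² + y².
Test a specific point where both sides are defined: x = 1, y = 5.
LHS = (x+y)² ≈ 36.0000
RHS = x² + y² ≈ 26.0000
Since 36.0000 ≠ 26.0000, the equation fails at this point, so it cannot hold for all real values of x and y for which both sides are defined.
The correct expansion is (x+y)² = x² + 2xy + y²; the cross term 2xy is missing.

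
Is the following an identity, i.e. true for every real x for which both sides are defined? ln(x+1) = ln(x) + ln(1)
Claim: ln(x+1) = ln(x) + ln(1).
Test a specific point where both sides are defined: x = 3/2.
LHS = ln(x+1) ≈ 0.9163
RHS = ln(x) + ln(1) ≈ 0.4055
Since 0.9163 ≠ 0.4055, the equation fails at this point, so it cannot hold for every real x for which both sides are defined.
ln(1) = 0, so the right side is just ln(x), which differs from ln(x+1).

Conclusion: No, this is NOT an identity.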